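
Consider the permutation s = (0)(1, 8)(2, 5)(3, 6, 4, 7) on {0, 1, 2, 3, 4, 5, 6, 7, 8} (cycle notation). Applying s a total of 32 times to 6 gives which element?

6

6 lies in the 4-cycle (3, 6, 4, 7).
On a 4-cycle, s^4 is the identity, so s^32 = s^0 there (32 ≡ 0 mod 4).
So s^32(6) = 6.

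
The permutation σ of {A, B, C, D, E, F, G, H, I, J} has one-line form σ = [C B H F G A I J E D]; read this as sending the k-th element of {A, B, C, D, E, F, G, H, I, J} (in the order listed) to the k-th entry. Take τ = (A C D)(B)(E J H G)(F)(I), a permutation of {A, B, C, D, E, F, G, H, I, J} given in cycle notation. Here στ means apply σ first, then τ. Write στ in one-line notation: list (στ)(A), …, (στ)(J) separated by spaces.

D B G F E C I H J A

Chase each element through σ then τ: A → C → D; B → B → B; C → H → G; D → F → F; E → G → E; F → A → C; G → I → I; H → J → H; I → E → J; J → D → A.
Collecting the images, στ = [D B G F E C I H J A].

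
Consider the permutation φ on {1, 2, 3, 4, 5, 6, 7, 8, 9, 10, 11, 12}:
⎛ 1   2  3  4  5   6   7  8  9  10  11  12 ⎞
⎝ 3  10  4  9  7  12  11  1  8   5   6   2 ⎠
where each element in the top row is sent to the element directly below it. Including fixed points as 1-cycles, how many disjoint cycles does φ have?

The cycle decomposition is (1 3 4 9 8)(2 10 5 7 11 6 12), which has 2 cycles (counting 1-cycles).

2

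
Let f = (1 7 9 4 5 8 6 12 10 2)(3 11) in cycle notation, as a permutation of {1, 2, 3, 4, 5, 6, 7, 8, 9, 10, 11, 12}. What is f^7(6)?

4

6 lies in the 10-cycle (1 7 9 4 5 8 6 12 10 2).
Advancing 7 steps from 6: 6 → 12 → 10 → 2 → 1 → 7 → 9 → 4.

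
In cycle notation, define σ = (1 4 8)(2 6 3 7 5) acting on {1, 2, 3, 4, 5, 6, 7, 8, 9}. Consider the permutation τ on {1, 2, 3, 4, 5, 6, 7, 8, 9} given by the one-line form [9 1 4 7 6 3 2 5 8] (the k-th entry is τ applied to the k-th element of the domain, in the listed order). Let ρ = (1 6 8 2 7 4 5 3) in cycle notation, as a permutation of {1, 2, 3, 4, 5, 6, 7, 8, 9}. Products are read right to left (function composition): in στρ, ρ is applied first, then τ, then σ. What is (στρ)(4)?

(στρ)(4) = σ(τ(ρ(4))). ρ(4) = 5, then τ(5) = 6, then σ(6) = 3, so the result is 3.

3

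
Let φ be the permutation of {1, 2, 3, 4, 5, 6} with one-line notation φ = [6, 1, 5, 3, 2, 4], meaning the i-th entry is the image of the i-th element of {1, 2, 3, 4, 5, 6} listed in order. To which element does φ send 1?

1 is element number 1 of the domain, and entry number 1 of the one-line form is 6, so φ(1) = 6.

6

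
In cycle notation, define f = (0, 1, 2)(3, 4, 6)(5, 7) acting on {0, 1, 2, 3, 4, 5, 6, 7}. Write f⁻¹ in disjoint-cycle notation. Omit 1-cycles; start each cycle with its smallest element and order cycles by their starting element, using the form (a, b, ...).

(0, 2, 1)(3, 6, 4)(5, 7)

Inverting a permutation written in cycle notation just reverses the order within every cycle.
After reversing and putting each cycle's least element first, f⁻¹ = (0, 2, 1)(3, 6, 4)(5, 7).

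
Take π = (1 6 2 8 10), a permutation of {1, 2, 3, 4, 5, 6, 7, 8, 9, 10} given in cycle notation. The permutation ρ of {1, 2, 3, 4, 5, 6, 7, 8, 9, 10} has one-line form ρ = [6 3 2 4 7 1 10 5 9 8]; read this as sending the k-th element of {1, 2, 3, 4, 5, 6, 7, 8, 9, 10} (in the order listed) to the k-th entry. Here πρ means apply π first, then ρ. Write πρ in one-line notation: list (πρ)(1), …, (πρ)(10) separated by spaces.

(πρ)(x) = ρ(π(x)). Computing each image: ρ(π(1)) = ρ(6) = 1, ρ(π(2)) = ρ(8) = 5, ρ(π(3)) = ρ(3) = 2, ρ(π(4)) = ρ(4) = 4, ρ(π(5)) = ρ(5) = 7, ρ(π(6)) = ρ(2) = 3, ρ(π(7)) = ρ(7) = 10, ρ(π(8)) = ρ(10) = 8, ρ(π(9)) = ρ(9) = 9, ρ(π(10)) = ρ(1) = 6.
Hence πρ = [1 5 2 4 7 3 10 8 9 6].

1 5 2 4 7 3 10 8 9 6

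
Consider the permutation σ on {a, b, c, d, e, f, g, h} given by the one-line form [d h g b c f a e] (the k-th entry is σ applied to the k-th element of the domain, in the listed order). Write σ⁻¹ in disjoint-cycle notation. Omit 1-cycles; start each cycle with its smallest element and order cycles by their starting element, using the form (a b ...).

The cycle decomposition of σ is (a d b h e c g).
Reversing each cycle (and rotating so the smallest element leads) gives σ⁻¹ = (a g c e h b d).

(a g c e h b d)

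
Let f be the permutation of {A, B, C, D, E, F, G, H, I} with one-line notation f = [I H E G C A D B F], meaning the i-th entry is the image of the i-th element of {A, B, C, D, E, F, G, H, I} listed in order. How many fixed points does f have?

No element satisfies f(x) = x, so there are 0 fixed points.

0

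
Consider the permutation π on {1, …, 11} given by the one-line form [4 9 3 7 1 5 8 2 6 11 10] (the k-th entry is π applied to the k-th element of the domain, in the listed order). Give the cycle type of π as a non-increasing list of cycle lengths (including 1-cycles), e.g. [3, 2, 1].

The disjoint cycles are (1, 4, 7, 8, 2, 9, 6, 5)(3)(10, 11), with lengths 8, 2, 1 in non-increasing order.

[8, 2, 1]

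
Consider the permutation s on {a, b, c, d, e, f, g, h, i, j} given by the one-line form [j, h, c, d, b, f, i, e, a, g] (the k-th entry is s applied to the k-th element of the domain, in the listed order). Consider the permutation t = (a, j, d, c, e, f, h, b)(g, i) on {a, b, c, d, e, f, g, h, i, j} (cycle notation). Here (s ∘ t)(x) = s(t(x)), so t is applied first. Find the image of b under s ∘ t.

j

t(b) = a, then s(a) = j; composing gives (s ∘ t)(b) = j.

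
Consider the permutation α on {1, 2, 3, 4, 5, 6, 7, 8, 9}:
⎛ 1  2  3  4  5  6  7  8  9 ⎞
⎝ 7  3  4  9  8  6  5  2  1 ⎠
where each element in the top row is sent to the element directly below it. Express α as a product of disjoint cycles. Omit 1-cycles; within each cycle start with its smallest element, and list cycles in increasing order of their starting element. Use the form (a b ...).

Start at 1 and follow images: 1 → 7 → 5 → 8 → 2 → 3 → 4 → 9 → 1, giving the cycle (1 7 5 8 2 3 4 9).
Repeating from the next unused element and collecting all non-trivial cycles gives (1 7 5 8 2 3 4 9).

(1 7 5 8 2 3 4 9)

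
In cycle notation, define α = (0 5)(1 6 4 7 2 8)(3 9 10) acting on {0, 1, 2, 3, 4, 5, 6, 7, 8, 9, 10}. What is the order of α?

The disjoint cycles have lengths 6, 3, 2.
The order of α is the least common multiple of its cycle lengths: lcm(6, 3, 2) = 6.

6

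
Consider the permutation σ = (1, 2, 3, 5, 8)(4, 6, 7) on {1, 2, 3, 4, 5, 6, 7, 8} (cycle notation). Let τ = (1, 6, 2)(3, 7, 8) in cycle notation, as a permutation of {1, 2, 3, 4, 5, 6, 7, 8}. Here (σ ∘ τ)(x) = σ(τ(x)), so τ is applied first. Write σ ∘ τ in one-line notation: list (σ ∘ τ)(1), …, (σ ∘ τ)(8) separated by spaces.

(σ ∘ τ)(x) = σ(τ(x)). Computing each image: σ(τ(1)) = σ(6) = 7, σ(τ(2)) = σ(1) = 2, σ(τ(3)) = σ(7) = 4, σ(τ(4)) = σ(4) = 6, σ(τ(5)) = σ(5) = 8, σ(τ(6)) = σ(2) = 3, σ(τ(7)) = σ(8) = 1, σ(τ(8)) = σ(3) = 5.
Hence σ ∘ τ = [7 2 4 6 8 3 1 5].

7 2 4 6 8 3 1 5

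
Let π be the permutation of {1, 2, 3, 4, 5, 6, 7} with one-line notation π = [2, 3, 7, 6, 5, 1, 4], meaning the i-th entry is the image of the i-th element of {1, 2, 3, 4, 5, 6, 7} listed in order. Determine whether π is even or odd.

In disjoint-cycle form the cycle lengths are 6, 1.
A cycle is odd iff its length is even; π has 1 even-length cycle, so sgn(π) = (−1)^1 and π is odd.

odd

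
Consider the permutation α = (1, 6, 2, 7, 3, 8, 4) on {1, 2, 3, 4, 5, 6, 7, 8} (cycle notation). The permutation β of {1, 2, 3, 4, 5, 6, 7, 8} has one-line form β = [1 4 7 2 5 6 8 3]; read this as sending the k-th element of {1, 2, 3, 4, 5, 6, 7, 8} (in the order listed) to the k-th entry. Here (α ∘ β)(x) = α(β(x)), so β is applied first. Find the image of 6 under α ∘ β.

2

(α ∘ β)(6) = α(β(6)). β(6) = 6, then α(6) = 2. So (α ∘ β)(6) = 2.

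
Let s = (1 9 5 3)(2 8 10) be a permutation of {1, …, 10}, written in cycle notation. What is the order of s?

The cycle type of s is (4, 3, 1, 1, 1).
The order is lcm(4, 3) = 12.

12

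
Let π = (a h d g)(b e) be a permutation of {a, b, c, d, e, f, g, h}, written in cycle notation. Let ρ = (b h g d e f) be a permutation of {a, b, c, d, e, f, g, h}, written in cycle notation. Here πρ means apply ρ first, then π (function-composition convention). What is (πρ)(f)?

e

ρ(f) = b, then π(b) = e; composing gives (πρ)(f) = e.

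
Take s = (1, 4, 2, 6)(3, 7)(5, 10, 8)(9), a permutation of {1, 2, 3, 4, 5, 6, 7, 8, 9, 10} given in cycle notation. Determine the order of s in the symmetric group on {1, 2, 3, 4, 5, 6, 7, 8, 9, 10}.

12

The disjoint cycles have lengths 4, 3, 2, 1.
The order of s is the least common multiple of its cycle lengths: lcm(4, 3, 2) = 12.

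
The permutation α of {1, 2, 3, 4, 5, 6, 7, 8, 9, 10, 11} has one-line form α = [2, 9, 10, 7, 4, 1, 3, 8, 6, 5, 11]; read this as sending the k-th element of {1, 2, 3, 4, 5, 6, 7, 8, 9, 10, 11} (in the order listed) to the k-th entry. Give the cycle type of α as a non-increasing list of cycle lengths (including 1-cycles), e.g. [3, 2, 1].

The disjoint cycles are (1, 2, 9, 6)(3, 10, 5, 4, 7)(8)(11), with lengths 5, 4, 1, 1 in non-increasing order.

[5, 4, 1, 1]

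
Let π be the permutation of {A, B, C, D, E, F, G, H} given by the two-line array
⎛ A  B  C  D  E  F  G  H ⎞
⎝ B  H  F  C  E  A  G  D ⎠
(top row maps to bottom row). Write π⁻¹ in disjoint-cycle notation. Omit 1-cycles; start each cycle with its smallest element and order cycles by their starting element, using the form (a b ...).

First write π in disjoint cycles: (A B H D C F).
The inverse reverses every cycle; in canonical form, π⁻¹ = (A F C D H B).

(A F C D H B)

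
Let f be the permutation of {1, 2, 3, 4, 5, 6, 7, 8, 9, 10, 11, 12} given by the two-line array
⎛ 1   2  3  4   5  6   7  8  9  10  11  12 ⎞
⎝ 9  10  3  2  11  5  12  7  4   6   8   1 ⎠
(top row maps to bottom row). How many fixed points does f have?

The fixed points (elements with f(x) = x) are {3}, so there is 1.

1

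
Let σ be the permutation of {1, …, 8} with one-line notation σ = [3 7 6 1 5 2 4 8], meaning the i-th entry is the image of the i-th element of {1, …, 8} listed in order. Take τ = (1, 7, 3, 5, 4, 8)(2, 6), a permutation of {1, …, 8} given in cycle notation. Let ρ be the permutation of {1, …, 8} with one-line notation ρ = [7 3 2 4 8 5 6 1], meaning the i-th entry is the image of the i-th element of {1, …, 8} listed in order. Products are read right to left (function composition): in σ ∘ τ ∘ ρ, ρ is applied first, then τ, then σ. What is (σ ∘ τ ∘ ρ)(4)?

8

Chase 4: ρ(4) = 4; τ(4) = 8; σ(8) = 8. Hence (σ ∘ τ ∘ ρ)(4) = 8.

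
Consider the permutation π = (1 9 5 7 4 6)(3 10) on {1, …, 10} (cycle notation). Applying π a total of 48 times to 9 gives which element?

9 lies in the 6-cycle (1 9 5 7 4 6).
On a 6-cycle, π^6 is the identity, so π^48 = π^0 there (48 ≡ 0 mod 6).
So π^48(9) = 9.

9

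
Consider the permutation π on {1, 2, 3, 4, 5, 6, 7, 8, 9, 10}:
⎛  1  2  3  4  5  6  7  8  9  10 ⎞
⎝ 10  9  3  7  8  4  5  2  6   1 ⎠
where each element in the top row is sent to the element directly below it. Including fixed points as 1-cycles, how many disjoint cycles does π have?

The cycle decomposition is (1 10)(2 9 6 4 7 5 8)(3), which has 3 cycles (counting 1-cycles).

3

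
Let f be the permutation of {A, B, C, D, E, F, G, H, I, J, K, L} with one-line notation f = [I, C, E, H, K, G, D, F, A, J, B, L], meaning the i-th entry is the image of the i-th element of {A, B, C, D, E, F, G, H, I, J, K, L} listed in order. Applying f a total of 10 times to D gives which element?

F

Tracing D → H → … returns to D after 4 steps, so D lies in a 4-cycle (D, H, F, G).
Powers repeat with period 4 on this cycle, and 10 mod 4 = 2, so f^10(D) = f^2(D).
Stepping 2 places around the cycle: D → H → F.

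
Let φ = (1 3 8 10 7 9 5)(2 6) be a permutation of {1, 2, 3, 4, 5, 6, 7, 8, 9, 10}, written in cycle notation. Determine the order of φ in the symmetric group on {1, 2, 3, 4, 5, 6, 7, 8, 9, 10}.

14

The cycle type of φ is (7, 2, 1).
The order is lcm(7, 2) = 14.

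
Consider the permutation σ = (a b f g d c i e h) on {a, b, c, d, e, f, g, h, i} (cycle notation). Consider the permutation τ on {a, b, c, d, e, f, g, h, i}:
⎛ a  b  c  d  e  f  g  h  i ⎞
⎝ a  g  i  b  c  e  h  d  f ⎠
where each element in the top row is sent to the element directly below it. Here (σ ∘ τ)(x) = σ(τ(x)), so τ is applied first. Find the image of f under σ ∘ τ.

h

τ(f) = e, then σ(e) = h; composing gives (σ ∘ τ)(f) = h.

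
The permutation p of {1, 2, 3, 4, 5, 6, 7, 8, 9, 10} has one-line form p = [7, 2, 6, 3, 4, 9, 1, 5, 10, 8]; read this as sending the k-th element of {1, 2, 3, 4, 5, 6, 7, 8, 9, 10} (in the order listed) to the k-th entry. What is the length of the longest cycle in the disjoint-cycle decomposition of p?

7

Decomposing into disjoint cycles gives (1, 7)(3, 6, 9, 10, 8, 5, 4); the longest has length 7.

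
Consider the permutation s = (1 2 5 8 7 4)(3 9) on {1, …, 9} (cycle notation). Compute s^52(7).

5

7 lies in the 6-cycle (1 2 5 8 7 4).
On a 6-cycle, s^6 is the identity, so s^52 = s^4 there (52 ≡ 4 mod 6).
Advancing 4 steps from 7: 7 → 4 → 1 → 2 → 5.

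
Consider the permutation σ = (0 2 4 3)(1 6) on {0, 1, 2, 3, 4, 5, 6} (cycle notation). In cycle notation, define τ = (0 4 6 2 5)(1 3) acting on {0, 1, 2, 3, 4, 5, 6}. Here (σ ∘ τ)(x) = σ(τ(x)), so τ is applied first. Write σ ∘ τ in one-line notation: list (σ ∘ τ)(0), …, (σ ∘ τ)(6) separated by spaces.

(σ ∘ τ)(x) = σ(τ(x)). Computing each image: σ(τ(0)) = σ(4) = 3, σ(τ(1)) = σ(3) = 0, σ(τ(2)) = σ(5) = 5, σ(τ(3)) = σ(1) = 6, σ(τ(4)) = σ(6) = 1, σ(τ(5)) = σ(0) = 2, σ(τ(6)) = σ(2) = 4.
Hence σ ∘ τ = [3 0 5 6 1 2 4].

3 0 5 6 1 2 4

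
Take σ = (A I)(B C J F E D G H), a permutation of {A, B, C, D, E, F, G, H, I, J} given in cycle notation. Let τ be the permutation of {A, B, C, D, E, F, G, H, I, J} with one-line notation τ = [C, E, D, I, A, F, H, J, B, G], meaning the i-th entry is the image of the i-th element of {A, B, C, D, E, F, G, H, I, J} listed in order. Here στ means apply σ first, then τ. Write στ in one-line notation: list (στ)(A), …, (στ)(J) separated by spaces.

(στ)(x) = τ(σ(x)). Computing each image: τ(σ(A)) = τ(I) = B, τ(σ(B)) = τ(C) = D, τ(σ(C)) = τ(J) = G, τ(σ(D)) = τ(G) = H, τ(σ(E)) = τ(D) = I, τ(σ(F)) = τ(E) = A, τ(σ(G)) = τ(H) = J, τ(σ(H)) = τ(B) = E, τ(σ(I)) = τ(A) = C, τ(σ(J)) = τ(F) = F.
Hence στ = [B D G H I A J E C F].

B D G H I A J E C F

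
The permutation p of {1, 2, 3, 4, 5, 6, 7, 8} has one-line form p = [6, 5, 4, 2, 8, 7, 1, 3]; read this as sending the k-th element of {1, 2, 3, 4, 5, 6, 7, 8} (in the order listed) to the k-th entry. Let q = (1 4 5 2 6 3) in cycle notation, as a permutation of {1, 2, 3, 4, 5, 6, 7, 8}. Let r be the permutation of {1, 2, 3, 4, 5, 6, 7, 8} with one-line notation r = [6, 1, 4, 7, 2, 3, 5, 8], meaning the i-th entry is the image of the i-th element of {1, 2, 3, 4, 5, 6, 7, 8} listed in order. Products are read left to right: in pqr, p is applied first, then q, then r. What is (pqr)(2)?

Apply the permutations in order: p(2) = 5, then q(5) = 2, then r(2) = 1. So (pqr)(2) = 1.

1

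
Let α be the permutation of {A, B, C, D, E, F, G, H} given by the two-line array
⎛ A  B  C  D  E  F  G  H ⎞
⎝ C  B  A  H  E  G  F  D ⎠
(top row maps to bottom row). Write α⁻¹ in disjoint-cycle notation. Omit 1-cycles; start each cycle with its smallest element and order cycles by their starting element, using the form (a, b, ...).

First write α in disjoint cycles: (A, C)(D, H)(F, G).
The inverse reverses every cycle; in canonical form, α⁻¹ = (A, C)(D, H)(F, G).

(A, C)(D, H)(F, G)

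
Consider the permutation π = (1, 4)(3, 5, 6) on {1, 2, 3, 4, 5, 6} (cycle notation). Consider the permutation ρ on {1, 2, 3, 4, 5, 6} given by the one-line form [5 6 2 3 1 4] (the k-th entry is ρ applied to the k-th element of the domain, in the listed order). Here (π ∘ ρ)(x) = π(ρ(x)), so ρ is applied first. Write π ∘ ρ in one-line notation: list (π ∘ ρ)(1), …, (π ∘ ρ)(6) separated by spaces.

Chase each element through ρ then π: 1 → 5 → 6; 2 → 6 → 3; 3 → 2 → 2; 4 → 3 → 5; 5 → 1 → 4; 6 → 4 → 1.
So π ∘ ρ in one-line form is 6 3 2 5 4 1.

6 3 2 5 4 1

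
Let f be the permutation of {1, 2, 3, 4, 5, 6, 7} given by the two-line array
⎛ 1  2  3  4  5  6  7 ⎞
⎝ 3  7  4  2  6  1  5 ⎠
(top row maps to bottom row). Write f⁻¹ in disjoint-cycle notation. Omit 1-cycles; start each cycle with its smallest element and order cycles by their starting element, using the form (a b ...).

The cycle decomposition of f is (1 3 4 2 7 5 6).
The inverse reverses every cycle; in canonical form, f⁻¹ = (1 6 5 7 2 4 3).

(1 6 5 7 2 4 3)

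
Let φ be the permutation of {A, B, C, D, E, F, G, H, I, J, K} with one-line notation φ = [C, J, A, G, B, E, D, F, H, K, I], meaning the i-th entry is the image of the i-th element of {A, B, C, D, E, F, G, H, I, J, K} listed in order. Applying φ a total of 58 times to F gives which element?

B

Tracing F → E → … returns to F after 7 steps, so F lies in a 7-cycle (B J K I H F E).
On a 7-cycle, φ^7 is the identity, so φ^58 = φ^2 there (58 ≡ 2 mod 7).
Advancing 2 steps from F: F → E → B.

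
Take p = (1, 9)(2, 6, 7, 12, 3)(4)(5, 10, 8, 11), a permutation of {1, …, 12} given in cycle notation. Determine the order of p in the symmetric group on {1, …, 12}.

20

The disjoint cycles have lengths 5, 4, 2, 1.
Since disjoint cycles commute, ord(p) = lcm(5, 4, 2) = 20.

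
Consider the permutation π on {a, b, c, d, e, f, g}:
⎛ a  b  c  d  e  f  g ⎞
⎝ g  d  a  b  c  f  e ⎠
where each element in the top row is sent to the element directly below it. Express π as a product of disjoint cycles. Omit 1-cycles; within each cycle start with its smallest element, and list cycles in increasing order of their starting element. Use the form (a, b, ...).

From a: a → g → e → c → a, closing the cycle (a, g, e, c).
Continuing from each remaining unvisited element yields (a, g, e, c)(b, d).

(a, g, e, c)(b, d)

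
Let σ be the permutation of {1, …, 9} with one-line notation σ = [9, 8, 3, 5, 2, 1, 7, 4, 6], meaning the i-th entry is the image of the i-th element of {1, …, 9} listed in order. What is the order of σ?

12

Decomposing into disjoint cycles gives cycle lengths 4, 3, 1, 1.
The order is lcm(4, 3) = 12.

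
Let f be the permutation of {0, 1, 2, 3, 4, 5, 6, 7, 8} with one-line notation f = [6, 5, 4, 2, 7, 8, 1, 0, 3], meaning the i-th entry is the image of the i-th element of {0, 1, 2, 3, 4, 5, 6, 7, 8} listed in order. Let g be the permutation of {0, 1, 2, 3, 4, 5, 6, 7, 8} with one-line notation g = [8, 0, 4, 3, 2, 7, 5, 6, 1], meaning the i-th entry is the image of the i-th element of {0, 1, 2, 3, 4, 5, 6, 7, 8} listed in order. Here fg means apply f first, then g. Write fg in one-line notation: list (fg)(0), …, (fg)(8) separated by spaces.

(fg)(x) = g(f(x)). Computing each image: g(f(0)) = g(6) = 5, g(f(1)) = g(5) = 7, g(f(2)) = g(4) = 2, g(f(3)) = g(2) = 4, g(f(4)) = g(7) = 6, g(f(5)) = g(8) = 1, g(f(6)) = g(1) = 0, g(f(7)) = g(0) = 8, g(f(8)) = g(3) = 3.
Hence fg = [5 7 2 4 6 1 0 8 3].

5 7 2 4 6 1 0 8 3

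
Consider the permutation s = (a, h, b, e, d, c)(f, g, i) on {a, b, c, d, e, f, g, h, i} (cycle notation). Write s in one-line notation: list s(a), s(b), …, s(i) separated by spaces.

Each element maps to the next entry in its cycle (wrapping to the front): a↦h, b↦e, c↦a, d↦c, e↦d, f↦g, g↦i, h↦b, i↦f.
Listing these in domain order gives h e a c d g i b f.

h e a c d g i b f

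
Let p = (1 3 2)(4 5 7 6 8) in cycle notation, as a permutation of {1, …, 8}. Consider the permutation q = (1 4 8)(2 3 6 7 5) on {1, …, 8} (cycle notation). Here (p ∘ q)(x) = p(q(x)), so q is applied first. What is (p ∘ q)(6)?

(p ∘ q)(6) = p(q(6)). q(6) = 7, then p(7) = 6. So (p ∘ q)(6) = 6.

6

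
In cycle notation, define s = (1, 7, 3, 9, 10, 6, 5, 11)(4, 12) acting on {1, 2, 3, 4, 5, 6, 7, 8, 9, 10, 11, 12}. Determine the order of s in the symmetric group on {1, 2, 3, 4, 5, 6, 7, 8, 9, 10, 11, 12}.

8

The disjoint cycles have lengths 8, 2, 1, 1.
Since disjoint cycles commute, ord(s) = lcm(8, 2) = 8.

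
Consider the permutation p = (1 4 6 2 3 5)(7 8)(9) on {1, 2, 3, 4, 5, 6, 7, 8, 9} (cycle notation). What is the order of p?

The disjoint cycles have lengths 6, 2, 1.
Since disjoint cycles commute, ord(p) = lcm(6, 2) = 6.

6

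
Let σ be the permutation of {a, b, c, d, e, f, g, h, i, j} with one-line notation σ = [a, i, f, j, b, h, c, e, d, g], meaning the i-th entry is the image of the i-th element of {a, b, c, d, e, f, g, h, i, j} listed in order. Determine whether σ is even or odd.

even

In disjoint-cycle form the cycle lengths are 9, 1.
A cycle is odd iff its length is even; σ has 0 even-length cycles, so sgn(σ) = (−1)^0 and σ is even.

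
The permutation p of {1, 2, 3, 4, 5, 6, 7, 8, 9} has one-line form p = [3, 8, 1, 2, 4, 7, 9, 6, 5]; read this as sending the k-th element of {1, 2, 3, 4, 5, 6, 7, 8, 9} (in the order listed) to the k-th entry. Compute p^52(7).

Tracing 7 → 9 → … returns to 7 after 7 steps, so 7 lies in a 7-cycle (2 8 6 7 9 5 4).
Since the cycle has length 7, p^52 acts on it the same as p^3 (52 mod 7 = 3).
Stepping 3 places around the cycle: 7 → 9 → 5 → 4.

4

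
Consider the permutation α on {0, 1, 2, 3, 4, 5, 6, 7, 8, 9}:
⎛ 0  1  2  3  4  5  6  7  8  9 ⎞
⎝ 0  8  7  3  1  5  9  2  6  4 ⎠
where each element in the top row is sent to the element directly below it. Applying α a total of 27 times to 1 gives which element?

6

Tracing 1 → 8 → … returns to 1 after 5 steps, so 1 lies in a 5-cycle (1, 8, 6, 9, 4).
Since the cycle has length 5, α^27 acts on it the same as α^2 (27 mod 5 = 2).
Advancing 2 steps from 1: 1 → 8 → 6.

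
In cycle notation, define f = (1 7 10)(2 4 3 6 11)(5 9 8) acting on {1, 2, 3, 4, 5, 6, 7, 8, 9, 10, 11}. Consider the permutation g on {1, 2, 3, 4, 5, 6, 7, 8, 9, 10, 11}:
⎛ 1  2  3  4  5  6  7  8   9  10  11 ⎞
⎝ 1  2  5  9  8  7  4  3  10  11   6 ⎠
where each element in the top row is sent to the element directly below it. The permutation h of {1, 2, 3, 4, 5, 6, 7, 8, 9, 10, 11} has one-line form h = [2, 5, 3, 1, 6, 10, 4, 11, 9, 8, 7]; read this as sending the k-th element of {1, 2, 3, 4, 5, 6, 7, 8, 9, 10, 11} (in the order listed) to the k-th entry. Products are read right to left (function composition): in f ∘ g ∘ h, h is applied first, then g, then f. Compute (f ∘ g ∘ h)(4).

Apply the permutations in order: h(4) = 1, then g(1) = 1, then f(1) = 7. So (f ∘ g ∘ h)(4) = 7.

7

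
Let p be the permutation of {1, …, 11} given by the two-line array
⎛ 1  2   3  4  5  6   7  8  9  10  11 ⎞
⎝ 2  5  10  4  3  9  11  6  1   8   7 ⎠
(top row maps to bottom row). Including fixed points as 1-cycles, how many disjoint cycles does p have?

3

The cycle decomposition is (1 2 5 3 10 8 6 9)(4)(7 11), which has 3 cycles (counting 1-cycles).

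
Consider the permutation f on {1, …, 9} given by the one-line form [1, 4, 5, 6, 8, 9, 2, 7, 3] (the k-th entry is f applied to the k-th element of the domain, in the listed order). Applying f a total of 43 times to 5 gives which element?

Tracing 5 → 8 → … returns to 5 after 8 steps, so 5 lies in an 8-cycle (2, 4, 6, 9, 3, 5, 8, 7).
Since the cycle has length 8, f^43 acts on it the same as f^3 (43 mod 8 = 3).
Advancing 3 steps from 5: 5 → 8 → 7 → 2.

2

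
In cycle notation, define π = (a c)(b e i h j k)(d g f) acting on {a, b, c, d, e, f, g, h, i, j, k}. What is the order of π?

The disjoint cycles have lengths 6, 3, 2.
The order of π is the least common multiple of its cycle lengths: lcm(6, 3, 2) = 6.

6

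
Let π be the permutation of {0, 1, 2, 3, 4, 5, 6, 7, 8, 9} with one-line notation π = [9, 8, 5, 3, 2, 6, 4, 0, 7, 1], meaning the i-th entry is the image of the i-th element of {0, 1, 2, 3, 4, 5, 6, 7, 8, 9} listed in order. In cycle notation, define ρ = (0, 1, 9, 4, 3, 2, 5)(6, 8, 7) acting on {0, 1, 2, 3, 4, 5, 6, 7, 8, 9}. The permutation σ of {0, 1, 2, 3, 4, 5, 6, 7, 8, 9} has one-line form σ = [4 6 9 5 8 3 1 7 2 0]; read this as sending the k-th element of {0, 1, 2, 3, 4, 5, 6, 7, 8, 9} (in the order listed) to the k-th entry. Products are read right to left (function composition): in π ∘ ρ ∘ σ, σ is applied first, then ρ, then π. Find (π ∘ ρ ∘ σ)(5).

5

(π ∘ ρ ∘ σ)(5) = π(ρ(σ(5))). σ(5) = 3, then ρ(3) = 2, then π(2) = 5, so the result is 5.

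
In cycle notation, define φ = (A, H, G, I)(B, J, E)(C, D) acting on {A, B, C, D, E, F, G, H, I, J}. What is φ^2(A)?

A lies in the 4-cycle (A, H, G, I).
Advancing 2 steps from A: A → H → G.

G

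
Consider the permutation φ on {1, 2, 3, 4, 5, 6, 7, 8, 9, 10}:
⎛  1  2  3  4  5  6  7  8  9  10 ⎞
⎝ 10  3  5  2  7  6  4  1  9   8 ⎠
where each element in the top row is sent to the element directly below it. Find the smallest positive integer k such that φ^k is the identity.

Writing φ as disjoint cycles, the cycle lengths are 5, 3, 1, 1.
Since disjoint cycles commute, ord(φ) = lcm(5, 3) = 15.

15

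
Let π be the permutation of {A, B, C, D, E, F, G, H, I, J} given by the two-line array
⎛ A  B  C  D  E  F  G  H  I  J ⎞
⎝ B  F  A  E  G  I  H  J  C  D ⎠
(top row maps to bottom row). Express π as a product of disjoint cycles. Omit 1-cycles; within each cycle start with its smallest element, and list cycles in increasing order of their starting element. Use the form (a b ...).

(A B F I C)(D E G H J)

Iterating π from A gives A → B → F → I → C → A; that is the 5-cycle (A B F I C).
Repeating from the next unused element and collecting all non-trivial cycles gives (A B F I C)(D E G H J).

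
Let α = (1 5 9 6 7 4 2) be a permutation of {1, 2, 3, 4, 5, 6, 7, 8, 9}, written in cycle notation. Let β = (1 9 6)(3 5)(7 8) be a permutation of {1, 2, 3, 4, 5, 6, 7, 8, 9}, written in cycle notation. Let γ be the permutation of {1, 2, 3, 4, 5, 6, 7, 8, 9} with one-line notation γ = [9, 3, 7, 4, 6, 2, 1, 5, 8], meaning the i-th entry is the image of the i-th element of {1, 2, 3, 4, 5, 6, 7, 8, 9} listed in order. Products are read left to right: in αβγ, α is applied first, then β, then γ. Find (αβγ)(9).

9

Apply the permutations in order: α(9) = 6, then β(6) = 1, then γ(1) = 9. So (αβγ)(9) = 9.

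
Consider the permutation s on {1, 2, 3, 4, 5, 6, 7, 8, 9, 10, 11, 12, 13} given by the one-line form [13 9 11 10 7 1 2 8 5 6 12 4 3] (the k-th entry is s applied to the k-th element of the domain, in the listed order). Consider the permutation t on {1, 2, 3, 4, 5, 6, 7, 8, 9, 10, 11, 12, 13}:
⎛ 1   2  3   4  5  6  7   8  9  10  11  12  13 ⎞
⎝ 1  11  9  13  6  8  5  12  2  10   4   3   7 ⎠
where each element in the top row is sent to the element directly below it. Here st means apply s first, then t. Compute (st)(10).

(st)(10) = t(s(10)). s(10) = 6, then t(6) = 8. So (st)(10) = 8.

8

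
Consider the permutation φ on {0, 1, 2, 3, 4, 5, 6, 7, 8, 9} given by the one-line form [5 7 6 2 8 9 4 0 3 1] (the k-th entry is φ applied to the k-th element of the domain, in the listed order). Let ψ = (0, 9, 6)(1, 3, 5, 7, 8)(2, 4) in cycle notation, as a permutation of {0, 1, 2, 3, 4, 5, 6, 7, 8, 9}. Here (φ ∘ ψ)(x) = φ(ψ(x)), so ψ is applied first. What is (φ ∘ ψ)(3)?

First apply ψ: ψ(3) = 5, then φ(5) = 9. Thus (φ ∘ ψ)(3) = 9.

9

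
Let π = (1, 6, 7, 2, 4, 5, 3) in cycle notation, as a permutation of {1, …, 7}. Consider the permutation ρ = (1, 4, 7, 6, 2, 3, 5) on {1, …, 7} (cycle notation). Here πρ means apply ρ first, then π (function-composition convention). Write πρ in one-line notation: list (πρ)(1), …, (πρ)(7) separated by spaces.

5 1 3 2 6 4 7

(πρ)(x) = π(ρ(x)). Computing each image: π(ρ(1)) = π(4) = 5, π(ρ(2)) = π(3) = 1, π(ρ(3)) = π(5) = 3, π(ρ(4)) = π(7) = 2, π(ρ(5)) = π(1) = 6, π(ρ(6)) = π(2) = 4, π(ρ(7)) = π(6) = 7.
Hence πρ = [5 1 3 2 6 4 7].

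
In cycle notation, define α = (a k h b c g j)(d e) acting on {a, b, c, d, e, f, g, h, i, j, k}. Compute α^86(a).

a lies in the 7-cycle (a k h b c g j).
Powers repeat with period 7 on this cycle, and 86 mod 7 = 2, so α^86(a) = α^2(a).
Stepping 2 places around the cycle: a → k → h.

h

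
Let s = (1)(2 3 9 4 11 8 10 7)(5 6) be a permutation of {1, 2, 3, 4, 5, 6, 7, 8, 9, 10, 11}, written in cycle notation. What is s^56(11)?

11 lies in the 8-cycle (2 3 9 4 11 8 10 7).
Since the cycle has length 8, s^56 acts on it the same as s^0 (56 mod 8 = 0).
So s^56(11) = 11.

11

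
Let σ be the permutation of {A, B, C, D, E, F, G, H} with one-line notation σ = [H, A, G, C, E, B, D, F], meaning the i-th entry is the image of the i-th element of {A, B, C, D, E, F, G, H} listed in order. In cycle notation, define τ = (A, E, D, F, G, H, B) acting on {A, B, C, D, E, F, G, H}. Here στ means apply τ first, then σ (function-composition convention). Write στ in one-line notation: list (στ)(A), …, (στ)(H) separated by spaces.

E H G B C D F A

(στ)(x) = σ(τ(x)). Computing each image: σ(τ(A)) = σ(E) = E, σ(τ(B)) = σ(A) = H, σ(τ(C)) = σ(C) = G, σ(τ(D)) = σ(F) = B, σ(τ(E)) = σ(D) = C, σ(τ(F)) = σ(G) = D, σ(τ(G)) = σ(H) = F, σ(τ(H)) = σ(B) = A.
Hence στ = [E H G B C D F A].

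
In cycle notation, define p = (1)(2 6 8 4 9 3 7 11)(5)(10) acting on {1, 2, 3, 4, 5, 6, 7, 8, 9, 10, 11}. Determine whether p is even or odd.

The cycle lengths are 8, 1, 1, 1.
A cycle is odd iff its length is even; p has 1 even-length cycle, so sgn(p) = (−1)^1 and p is odd.

odd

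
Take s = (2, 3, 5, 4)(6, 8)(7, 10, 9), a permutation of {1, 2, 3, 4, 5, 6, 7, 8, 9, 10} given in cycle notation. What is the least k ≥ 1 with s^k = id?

12

The cycle type of s is (4, 3, 2, 1).
Since disjoint cycles commute, ord(s) = lcm(4, 3, 2) = 12.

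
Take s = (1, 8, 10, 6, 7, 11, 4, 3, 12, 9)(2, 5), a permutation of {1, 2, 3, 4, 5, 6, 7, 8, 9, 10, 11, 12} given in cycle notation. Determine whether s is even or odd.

The cycle lengths are 10, 2.
A cycle is odd iff its length is even; s has 2 even-length cycles, so sgn(s) = (−1)^2 and s is even.

even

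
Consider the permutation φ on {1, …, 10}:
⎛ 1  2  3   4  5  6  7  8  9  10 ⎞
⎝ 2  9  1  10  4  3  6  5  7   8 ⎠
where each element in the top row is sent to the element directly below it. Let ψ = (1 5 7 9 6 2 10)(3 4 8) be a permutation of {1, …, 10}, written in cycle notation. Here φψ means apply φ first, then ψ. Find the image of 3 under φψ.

5

First apply φ: φ(3) = 1, then ψ(1) = 5. Thus (φψ)(3) = 5.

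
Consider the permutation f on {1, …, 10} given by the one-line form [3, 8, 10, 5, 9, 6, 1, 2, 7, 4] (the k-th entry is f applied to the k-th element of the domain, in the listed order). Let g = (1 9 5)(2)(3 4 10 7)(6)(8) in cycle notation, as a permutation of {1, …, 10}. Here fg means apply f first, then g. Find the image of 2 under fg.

First apply f: f(2) = 8, then g(8) = 8. Thus (fg)(2) = 8.

8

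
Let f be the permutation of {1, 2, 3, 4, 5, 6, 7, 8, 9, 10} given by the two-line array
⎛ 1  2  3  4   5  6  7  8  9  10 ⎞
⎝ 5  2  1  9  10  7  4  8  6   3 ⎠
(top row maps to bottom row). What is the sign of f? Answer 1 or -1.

1

In disjoint-cycle form the cycle lengths are 4, 4, 1, 1.
A cycle is odd iff its length is even; f has 2 even-length cycles, so sgn(f) = (−1)^2 and f is even.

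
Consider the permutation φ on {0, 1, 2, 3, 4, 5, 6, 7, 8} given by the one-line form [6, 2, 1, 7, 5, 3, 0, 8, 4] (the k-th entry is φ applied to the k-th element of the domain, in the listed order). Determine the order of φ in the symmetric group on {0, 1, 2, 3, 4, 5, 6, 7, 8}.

Decomposing into disjoint cycles gives cycle lengths 5, 2, 2.
Since disjoint cycles commute, ord(φ) = lcm(5, 2, 2) = 10.

10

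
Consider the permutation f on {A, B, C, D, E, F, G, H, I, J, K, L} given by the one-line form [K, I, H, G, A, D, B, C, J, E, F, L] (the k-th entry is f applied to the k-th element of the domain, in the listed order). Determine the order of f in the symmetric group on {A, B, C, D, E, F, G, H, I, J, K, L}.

Writing f as disjoint cycles, the cycle lengths are 9, 2, 1.
Since disjoint cycles commute, ord(f) = lcm(9, 2) = 18.

18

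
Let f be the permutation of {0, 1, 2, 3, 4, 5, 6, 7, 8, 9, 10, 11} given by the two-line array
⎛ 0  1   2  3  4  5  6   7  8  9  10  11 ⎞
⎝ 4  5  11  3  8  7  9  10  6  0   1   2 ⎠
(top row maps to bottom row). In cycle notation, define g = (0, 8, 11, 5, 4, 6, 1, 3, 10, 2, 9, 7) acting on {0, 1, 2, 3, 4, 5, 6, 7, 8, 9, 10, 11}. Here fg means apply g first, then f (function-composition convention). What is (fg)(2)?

0

(fg)(2) = f(g(2)). g(2) = 9, then f(9) = 0. So (fg)(2) = 0.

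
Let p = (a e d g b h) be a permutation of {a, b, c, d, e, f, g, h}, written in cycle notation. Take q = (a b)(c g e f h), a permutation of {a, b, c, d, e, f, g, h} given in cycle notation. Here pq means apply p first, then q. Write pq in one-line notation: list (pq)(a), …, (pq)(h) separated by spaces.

f c g e d h a b

For each element, apply p then q: a → e → f; b → h → c; c → c → g; d → g → e; e → d → d; f → f → h; g → b → a; h → a → b.
Collecting the images, pq = [f c g e d h a b].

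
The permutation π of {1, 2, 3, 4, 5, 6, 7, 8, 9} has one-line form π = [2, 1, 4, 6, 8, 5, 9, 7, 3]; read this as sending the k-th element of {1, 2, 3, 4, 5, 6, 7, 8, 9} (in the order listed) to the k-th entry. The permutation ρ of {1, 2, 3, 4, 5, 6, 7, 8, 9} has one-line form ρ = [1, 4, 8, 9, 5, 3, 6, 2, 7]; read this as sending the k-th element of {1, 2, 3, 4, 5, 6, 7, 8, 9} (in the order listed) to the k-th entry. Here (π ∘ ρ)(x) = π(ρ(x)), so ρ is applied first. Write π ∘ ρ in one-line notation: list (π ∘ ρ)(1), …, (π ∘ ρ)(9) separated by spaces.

2 6 7 3 8 4 5 1 9

(π ∘ ρ)(x) = π(ρ(x)). Computing each image: π(ρ(1)) = π(1) = 2, π(ρ(2)) = π(4) = 6, π(ρ(3)) = π(8) = 7, π(ρ(4)) = π(9) = 3, π(ρ(5)) = π(5) = 8, π(ρ(6)) = π(3) = 4, π(ρ(7)) = π(6) = 5, π(ρ(8)) = π(2) = 1, π(ρ(9)) = π(7) = 9.
Hence π ∘ ρ = [2 6 7 3 8 4 5 1 9].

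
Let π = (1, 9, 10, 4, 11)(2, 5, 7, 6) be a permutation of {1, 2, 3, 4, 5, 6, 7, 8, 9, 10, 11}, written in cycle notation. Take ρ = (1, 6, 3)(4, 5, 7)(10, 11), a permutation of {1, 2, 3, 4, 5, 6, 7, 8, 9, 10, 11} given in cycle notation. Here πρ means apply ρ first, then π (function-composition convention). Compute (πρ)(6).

3

First apply ρ: ρ(6) = 3, then π(3) = 3. Thus (πρ)(6) = 3.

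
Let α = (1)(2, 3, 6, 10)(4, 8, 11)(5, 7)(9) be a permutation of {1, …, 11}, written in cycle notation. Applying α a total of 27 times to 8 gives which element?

8

8 lies in the 3-cycle (4, 8, 11).
On a 3-cycle, α^3 is the identity, so α^27 = α^0 there (27 ≡ 0 mod 3).
So α^27(8) = 8.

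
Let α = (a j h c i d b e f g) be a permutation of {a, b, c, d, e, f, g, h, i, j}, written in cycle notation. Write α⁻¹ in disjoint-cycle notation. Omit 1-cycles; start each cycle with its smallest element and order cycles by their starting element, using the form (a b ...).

If α sends a → b within a cycle, α⁻¹ sends b → a; equivalently, reverse each cycle.
Reversing each cycle of α and rotating so the smallest element leads gives (a g f e b d i c h j).

(a g f e b d i c h j)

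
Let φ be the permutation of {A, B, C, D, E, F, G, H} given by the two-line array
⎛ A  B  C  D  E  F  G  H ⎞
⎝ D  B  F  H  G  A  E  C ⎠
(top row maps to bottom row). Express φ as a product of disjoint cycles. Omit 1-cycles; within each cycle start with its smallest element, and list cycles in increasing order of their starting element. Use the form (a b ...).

(A D H C F)(E G)

Start at A and follow images: A → D → H → C → F → A, giving the cycle (A D H C F).
Continuing from each remaining unvisited element yields (A D H C F)(E G).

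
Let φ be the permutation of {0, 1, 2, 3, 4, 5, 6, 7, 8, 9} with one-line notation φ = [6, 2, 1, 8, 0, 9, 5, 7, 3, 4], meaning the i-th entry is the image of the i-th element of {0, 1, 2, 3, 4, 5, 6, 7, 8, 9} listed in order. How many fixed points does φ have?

The fixed points (elements with φ(x) = x) are {7}, so there is 1.

1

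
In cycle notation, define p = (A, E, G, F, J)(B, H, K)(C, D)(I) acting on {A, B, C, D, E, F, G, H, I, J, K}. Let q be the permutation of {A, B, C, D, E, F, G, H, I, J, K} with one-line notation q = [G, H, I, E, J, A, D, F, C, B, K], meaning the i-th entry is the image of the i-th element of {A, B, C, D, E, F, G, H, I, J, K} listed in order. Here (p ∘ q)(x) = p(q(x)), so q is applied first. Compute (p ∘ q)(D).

(p ∘ q)(D) = p(q(D)). q(D) = E, then p(E) = G. So (p ∘ q)(D) = G.

G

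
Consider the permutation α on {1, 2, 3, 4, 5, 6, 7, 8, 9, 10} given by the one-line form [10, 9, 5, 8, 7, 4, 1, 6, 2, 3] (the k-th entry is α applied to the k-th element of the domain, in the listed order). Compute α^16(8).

6

Tracing 8 → 6 → … returns to 8 after 3 steps, so 8 lies in a 3-cycle (4, 8, 6).
On a 3-cycle, α^3 is the identity, so α^16 = α^1 there (16 ≡ 1 mod 3).
Stepping 1 place around the cycle: 8 → 6.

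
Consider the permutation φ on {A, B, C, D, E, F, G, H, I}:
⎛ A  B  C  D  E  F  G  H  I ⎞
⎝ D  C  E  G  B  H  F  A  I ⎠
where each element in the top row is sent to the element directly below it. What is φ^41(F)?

H

Tracing F → H → … returns to F after 5 steps, so F lies in a 5-cycle (A D G F H).
Since the cycle has length 5, φ^41 acts on it the same as φ^1 (41 mod 5 = 1).
Stepping 1 place around the cycle: F → H.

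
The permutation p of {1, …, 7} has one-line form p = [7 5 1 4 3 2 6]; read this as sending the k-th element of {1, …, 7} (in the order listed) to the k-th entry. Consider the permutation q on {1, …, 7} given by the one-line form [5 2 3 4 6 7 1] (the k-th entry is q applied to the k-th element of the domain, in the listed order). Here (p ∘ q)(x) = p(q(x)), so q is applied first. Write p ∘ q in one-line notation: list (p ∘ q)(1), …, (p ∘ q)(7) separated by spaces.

3 5 1 4 2 6 7

For each element, apply q then p: 1 → 5 → 3; 2 → 2 → 5; 3 → 3 → 1; 4 → 4 → 4; 5 → 6 → 2; 6 → 7 → 6; 7 → 1 → 7.
Collecting the images, p ∘ q = [3 5 1 4 2 6 7].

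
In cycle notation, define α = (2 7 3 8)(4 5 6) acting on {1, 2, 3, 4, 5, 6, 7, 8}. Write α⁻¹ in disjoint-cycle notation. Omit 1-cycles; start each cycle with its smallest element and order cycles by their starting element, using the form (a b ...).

The inverse reverses each cycle.
After reversing and putting each cycle's least element first, α⁻¹ = (2 8 3 7)(4 6 5).

(2 8 3 7)(4 6 5)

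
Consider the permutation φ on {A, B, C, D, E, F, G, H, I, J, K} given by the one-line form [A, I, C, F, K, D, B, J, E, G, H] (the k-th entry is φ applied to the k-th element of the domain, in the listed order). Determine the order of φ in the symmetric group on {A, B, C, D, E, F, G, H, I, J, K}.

The disjoint-cycle form of φ has cycle lengths 7, 2, 1, 1.
Since disjoint cycles commute, ord(φ) = lcm(7, 2) = 14.

14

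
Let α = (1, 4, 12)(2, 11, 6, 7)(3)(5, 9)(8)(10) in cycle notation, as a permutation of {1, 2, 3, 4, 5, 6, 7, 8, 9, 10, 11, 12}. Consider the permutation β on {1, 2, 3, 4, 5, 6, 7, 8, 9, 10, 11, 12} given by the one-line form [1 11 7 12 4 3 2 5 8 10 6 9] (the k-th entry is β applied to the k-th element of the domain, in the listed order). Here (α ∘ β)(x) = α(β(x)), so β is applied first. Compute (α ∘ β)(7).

11

β(7) = 2, then α(2) = 11; composing gives (α ∘ β)(7) = 11.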